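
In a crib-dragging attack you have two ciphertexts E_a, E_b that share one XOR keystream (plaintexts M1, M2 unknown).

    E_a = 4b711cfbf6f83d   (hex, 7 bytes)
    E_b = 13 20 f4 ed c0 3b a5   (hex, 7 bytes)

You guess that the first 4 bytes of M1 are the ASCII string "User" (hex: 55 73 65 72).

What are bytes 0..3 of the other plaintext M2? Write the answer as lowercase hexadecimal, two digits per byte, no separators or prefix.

First, E_a ⊕ E_b = (M1 ⊕ K) ⊕ (M2 ⊕ K) = M1 ⊕ M2, so the key drops out. Then M2 = (M1 ⊕ M2) ⊕ M1 over the first 4 bytes.
byte 0: (4b ^ 13) ^ 55 = 58 ^ 55 = 0d
byte 1: (71 ^ 20) ^ 73 = 51 ^ 73 = 22
byte 2: (1c ^ f4) ^ 65 = e8 ^ 65 = 8d
byte 3: (fb ^ ed) ^ 72 = 16 ^ 72 = 64

0d228d64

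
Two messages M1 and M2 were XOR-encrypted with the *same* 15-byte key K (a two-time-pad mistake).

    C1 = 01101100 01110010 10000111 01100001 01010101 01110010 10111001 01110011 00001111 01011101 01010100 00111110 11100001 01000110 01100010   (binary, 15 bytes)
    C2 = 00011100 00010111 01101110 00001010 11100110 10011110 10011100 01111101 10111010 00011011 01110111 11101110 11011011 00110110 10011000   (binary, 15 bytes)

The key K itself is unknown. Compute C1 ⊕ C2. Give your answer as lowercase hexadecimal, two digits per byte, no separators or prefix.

7065e96bb3ec250eb54623d03a70fa

C1 ⊕ C2 = (M1 ⊕ K) ⊕ (M2 ⊕ K) = M1 ⊕ M2 — the shared key cancels under XOR.
byte 0: 6c xor 1c = 70
byte 1: 72 xor 17 = 65
byte 2: 87 xor 6e = e9
byte 3: 61 xor 0a = 6b
byte 4: 55 xor e6 = b3
byte 5: 72 xor 9e = ec
byte 6: b9 xor 9c = 25
byte 7: 73 xor 7d = 0e
byte 8: 0f xor ba = b5
byte 9: 5d xor 1b = 46
byte 10: 54 xor 77 = 23
byte 11: 3e xor ee = d0
byte 12: e1 xor db = 3a
byte 13: 46 xor 36 = 70
byte 14: 62 xor 98 = fa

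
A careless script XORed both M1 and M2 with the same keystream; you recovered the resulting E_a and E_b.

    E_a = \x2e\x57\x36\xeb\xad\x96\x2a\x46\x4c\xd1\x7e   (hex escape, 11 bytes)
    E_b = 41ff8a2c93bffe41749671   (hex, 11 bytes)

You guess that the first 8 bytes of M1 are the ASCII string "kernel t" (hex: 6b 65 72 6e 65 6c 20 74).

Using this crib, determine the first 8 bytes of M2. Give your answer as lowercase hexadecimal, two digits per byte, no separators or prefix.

First, E_a ⊕ E_b = (M1 ⊕ K) ⊕ (M2 ⊕ K) = M1 ⊕ M2, so the key drops out. Then M2 = (M1 ⊕ M2) ⊕ M1 over the first 8 bytes.
byte 0: (2e ^ 41) ^ 6b = 6f ^ 6b = 04
byte 1: (57 ^ ff) ^ 65 = a8 ^ 65 = cd
byte 2: (36 ^ 8a) ^ 72 = bc ^ 72 = ce
byte 3: (eb ^ 2c) ^ 6e = c7 ^ 6e = a9
byte 4: (ad ^ 93) ^ 65 = 3e ^ 65 = 5b
byte 5: (96 ^ bf) ^ 6c = 29 ^ 6c = 45
byte 6: (2a ^ fe) ^ 20 = d4 ^ 20 = f4
byte 7: (46 ^ 41) ^ 74 = 07 ^ 74 = 73

04cdcea95b45f473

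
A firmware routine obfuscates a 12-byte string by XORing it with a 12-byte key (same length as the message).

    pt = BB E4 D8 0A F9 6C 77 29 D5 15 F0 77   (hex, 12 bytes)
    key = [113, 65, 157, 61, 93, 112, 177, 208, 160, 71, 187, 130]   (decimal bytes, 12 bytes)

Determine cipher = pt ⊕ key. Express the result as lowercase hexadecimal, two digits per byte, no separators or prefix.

caa54537a41cc6f975524bf5

bb XOR 71 = ca
e4 XOR 41 = a5
d8 XOR 9d = 45
0a XOR 3d = 37
f9 XOR 5d = a4
6c XOR 70 = 1c
77 XOR b1 = c6
29 XOR d0 = f9
d5 XOR a0 = 75
15 XOR 47 = 52
f0 XOR bb = 4b
77 XOR 82 = f5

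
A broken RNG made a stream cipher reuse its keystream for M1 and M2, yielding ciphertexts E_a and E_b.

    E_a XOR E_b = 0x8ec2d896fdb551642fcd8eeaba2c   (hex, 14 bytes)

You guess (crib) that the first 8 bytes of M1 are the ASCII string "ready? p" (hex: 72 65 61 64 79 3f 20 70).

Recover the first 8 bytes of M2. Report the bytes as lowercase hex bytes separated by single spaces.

fc a7 b9 f2 84 8a 71 14

Since E_a ⊕ E_b = M1 ⊕ M2, XORing with the guessed M1 bytes yields the corresponding M2 bytes: M2 = (E_a ⊕ E_b) ⊕ M1.
8e ^ 72 = fc
c2 ^ 65 = a7
d8 ^ 61 = b9
96 ^ 64 = f2
fd ^ 79 = 84
b5 ^ 3f = 8a
51 ^ 20 = 71
64 ^ 70 = 14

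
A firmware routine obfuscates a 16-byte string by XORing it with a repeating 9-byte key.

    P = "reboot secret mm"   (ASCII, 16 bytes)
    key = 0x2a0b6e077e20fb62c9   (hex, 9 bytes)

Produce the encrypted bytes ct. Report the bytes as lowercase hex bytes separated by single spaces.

58 6e 0c 68 11 54 db 11 ac 49 79 0b 73 5e 4d 96

The 9-byte key repeats, so the effective keystream is 2a 0b 6e 07 7e 20 fb 62 c9 2a 0b 6e 07 7e 20 fb.
byte 0: 72 xor 2a = 58
byte 1: 65 xor 0b = 6e
byte 2: 62 xor 6e = 0c
byte 3: 6f xor 07 = 68
byte 4: 6f xor 7e = 11
byte 5: 74 xor 20 = 54
byte 6: 20 xor fb = db
byte 7: 73 xor 62 = 11
byte 8: 65 xor c9 = ac
byte 9: 63 xor 2a = 49
byte 10: 72 xor 0b = 79
byte 11: 65 xor 6e = 0b
byte 12: 74 xor 07 = 73
byte 13: 20 xor 7e = 5e
byte 14: 6d xor 20 = 4d
byte 15: 6d xor fb = 96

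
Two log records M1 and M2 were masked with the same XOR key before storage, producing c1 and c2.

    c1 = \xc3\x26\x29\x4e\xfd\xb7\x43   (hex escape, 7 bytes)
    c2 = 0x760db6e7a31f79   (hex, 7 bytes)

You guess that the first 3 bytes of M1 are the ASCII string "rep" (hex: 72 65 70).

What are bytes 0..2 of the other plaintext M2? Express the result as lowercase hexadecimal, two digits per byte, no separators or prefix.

First, c1 ⊕ c2 = (M1 ⊕ K) ⊕ (M2 ⊕ K) = M1 ⊕ M2, so the key drops out. Then M2 = (M1 ⊕ M2) ⊕ M1 over the first 3 bytes.
byte 0: (c3 ^ 76) ^ 72 = b5 ^ 72 = c7
byte 1: (26 ^ 0d) ^ 65 = 2b ^ 65 = 4e
byte 2: (29 ^ b6) ^ 70 = 9f ^ 70 = ef

c74eef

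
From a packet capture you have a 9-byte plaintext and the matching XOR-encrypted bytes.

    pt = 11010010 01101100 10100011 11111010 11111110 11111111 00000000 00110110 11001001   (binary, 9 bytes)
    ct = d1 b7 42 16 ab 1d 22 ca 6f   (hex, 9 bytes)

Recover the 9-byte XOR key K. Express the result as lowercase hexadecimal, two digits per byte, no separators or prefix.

03dbe1ec55e222fca6

Since ct = pt ⊕ K, XORing both sides with pt gives K = pt ⊕ ct.
d2 ^ d1 = 03
6c ^ b7 = db
a3 ^ 42 = e1
fa ^ 16 = ec
fe ^ ab = 55
ff ^ 1d = e2
00 ^ 22 = 22
36 ^ ca = fc
c9 ^ 6f = a6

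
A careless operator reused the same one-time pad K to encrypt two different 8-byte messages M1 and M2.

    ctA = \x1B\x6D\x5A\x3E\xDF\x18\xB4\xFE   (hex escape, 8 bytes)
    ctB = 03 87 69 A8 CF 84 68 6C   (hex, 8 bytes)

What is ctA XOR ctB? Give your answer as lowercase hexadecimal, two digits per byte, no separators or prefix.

ctA ⊕ ctB = (M1 ⊕ K) ⊕ (M2 ⊕ K) = M1 ⊕ M2 — the shared key cancels under XOR.
1b XOR 03 = 18
6d XOR 87 = ea
5a XOR 69 = 33
3e XOR a8 = 96
df XOR cf = 10
18 XOR 84 = 9c
b4 XOR 68 = dc
fe XOR 6c = 92

18ea3396109cdc92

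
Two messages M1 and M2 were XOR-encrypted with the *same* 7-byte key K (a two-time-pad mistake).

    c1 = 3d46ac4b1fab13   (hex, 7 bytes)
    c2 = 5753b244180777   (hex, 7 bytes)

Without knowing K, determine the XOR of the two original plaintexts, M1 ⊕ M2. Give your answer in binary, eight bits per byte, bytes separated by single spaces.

c1 ⊕ c2 = (M1 ⊕ K) ⊕ (M2 ⊕ K) = M1 ⊕ M2 — the shared key cancels under XOR.
byte 0: 3d XOR 57 = 6a
byte 1: 46 XOR 53 = 15
byte 2: ac XOR b2 = 1e
byte 3: 4b XOR 44 = 0f
byte 4: 1f XOR 18 = 07
byte 5: ab XOR 07 = ac
byte 6: 13 XOR 77 = 64

01101010 00010101 00011110 00001111 00000111 10101100 01100100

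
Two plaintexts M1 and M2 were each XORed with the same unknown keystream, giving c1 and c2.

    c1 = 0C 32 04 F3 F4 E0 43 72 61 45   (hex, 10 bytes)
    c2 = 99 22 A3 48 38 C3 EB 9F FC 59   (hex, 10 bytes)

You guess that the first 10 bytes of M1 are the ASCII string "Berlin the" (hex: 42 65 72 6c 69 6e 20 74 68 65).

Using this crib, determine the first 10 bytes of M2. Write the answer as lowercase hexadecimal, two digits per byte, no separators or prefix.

d775d5d7a54d8899f579

First, c1 ⊕ c2 = (M1 ⊕ K) ⊕ (M2 ⊕ K) = M1 ⊕ M2, so the key drops out. Then M2 = (M1 ⊕ M2) ⊕ M1 over the first 10 bytes.
byte 0: (0c xor 99) xor 42 = 95 xor 42 = d7
byte 1: (32 xor 22) xor 65 = 10 xor 65 = 75
byte 2: (04 xor a3) xor 72 = a7 xor 72 = d5
byte 3: (f3 xor 48) xor 6c = bb xor 6c = d7
byte 4: (f4 xor 38) xor 69 = cc xor 69 = a5
byte 5: (e0 xor c3) xor 6e = 23 xor 6e = 4d
byte 6: (43 xor eb) xor 20 = a8 xor 20 = 88
byte 7: (72 xor 9f) xor 74 = ed xor 74 = 99
byte 8: (61 xor fc) xor 68 = 9d xor 68 = f5
byte 9: (45 xor 59) xor 65 = 1c xor 65 = 79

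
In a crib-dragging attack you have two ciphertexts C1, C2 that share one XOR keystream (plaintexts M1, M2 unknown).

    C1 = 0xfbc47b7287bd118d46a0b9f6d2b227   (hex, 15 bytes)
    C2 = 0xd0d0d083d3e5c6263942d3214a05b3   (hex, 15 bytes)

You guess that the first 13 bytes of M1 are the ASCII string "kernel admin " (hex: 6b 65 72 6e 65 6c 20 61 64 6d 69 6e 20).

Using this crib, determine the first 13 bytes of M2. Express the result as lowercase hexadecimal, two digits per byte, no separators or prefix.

First, C1 ⊕ C2 = (M1 ⊕ K) ⊕ (M2 ⊕ K) = M1 ⊕ M2, so the key drops out. Then M2 = (M1 ⊕ M2) ⊕ M1 over the first 13 bytes.
byte 0: (fb ⊕ d0) ⊕ 6b = 2b ⊕ 6b = 40
byte 1: (c4 ⊕ d0) ⊕ 65 = 14 ⊕ 65 = 71
byte 2: (7b ⊕ d0) ⊕ 72 = ab ⊕ 72 = d9
byte 3: (72 ⊕ 83) ⊕ 6e = f1 ⊕ 6e = 9f
byte 4: (87 ⊕ d3) ⊕ 65 = 54 ⊕ 65 = 31
byte 5: (bd ⊕ e5) ⊕ 6c = 58 ⊕ 6c = 34
byte 6: (11 ⊕ c6) ⊕ 20 = d7 ⊕ 20 = f7
byte 7: (8d ⊕ 26) ⊕ 61 = ab ⊕ 61 = ca
byte 8: (46 ⊕ 39) ⊕ 64 = 7f ⊕ 64 = 1b
byte 9: (a0 ⊕ 42) ⊕ 6d = e2 ⊕ 6d = 8f
byte 10: (b9 ⊕ d3) ⊕ 69 = 6a ⊕ 69 = 03
byte 11: (f6 ⊕ 21) ⊕ 6e = d7 ⊕ 6e = b9
byte 12: (d2 ⊕ 4a) ⊕ 20 = 98 ⊕ 20 = b8

4071d99f3134f7ca1b8f03b9b8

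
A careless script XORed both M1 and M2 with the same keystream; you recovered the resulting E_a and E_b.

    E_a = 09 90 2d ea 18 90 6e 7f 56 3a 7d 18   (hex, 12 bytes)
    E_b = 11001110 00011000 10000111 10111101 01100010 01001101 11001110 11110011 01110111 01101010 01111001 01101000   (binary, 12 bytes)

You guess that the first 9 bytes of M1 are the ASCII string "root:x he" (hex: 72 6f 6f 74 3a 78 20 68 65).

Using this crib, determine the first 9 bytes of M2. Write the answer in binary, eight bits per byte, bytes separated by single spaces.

10110101 11100111 11000101 00100011 01000000 10100101 10000000 11100100 01000100

First, E_a ⊕ E_b = (M1 ⊕ K) ⊕ (M2 ⊕ K) = M1 ⊕ M2, so the key drops out. Then M2 = (M1 ⊕ M2) ⊕ M1 over the first 9 bytes.
byte 0: (09 xor ce) xor 72 = c7 xor 72 = b5
byte 1: (90 xor 18) xor 6f = 88 xor 6f = e7
byte 2: (2d xor 87) xor 6f = aa xor 6f = c5
byte 3: (ea xor bd) xor 74 = 57 xor 74 = 23
byte 4: (18 xor 62) xor 3a = 7a xor 3a = 40
byte 5: (90 xor 4d) xor 78 = dd xor 78 = a5
byte 6: (6e xor ce) xor 20 = a0 xor 20 = 80
byte 7: (7f xor f3) xor 68 = 8c xor 68 = e4
byte 8: (56 xor 77) xor 65 = 21 xor 65 = 44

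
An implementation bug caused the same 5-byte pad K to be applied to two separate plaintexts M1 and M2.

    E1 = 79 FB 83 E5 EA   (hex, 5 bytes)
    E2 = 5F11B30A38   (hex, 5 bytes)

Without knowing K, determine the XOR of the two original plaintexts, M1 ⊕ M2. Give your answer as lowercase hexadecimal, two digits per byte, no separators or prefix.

26ea30efd2

E1 ⊕ E2 = (M1 ⊕ K) ⊕ (M2 ⊕ K) = M1 ⊕ M2 — the shared key cancels under XOR.
79 xor 5f = 26
fb xor 11 = ea
83 xor b3 = 30
e5 xor 0a = ef
ea xor 38 = d2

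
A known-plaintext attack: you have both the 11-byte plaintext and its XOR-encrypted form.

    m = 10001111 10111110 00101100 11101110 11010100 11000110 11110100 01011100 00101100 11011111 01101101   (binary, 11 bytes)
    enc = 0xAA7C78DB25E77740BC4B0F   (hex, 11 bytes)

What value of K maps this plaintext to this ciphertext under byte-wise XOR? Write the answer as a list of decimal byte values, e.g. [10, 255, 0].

Since enc = m ⊕ K, XORing both sides with m gives K = m ⊕ enc.
byte 0: 8f xor aa = 25
byte 1: be xor 7c = c2
byte 2: 2c xor 78 = 54
byte 3: ee xor db = 35
byte 4: d4 xor 25 = f1
byte 5: c6 xor e7 = 21
byte 6: f4 xor 77 = 83
byte 7: 5c xor 40 = 1c
byte 8: 2c xor bc = 90
byte 9: df xor 4b = 94
byte 10: 6d xor 0f = 62

[37, 194, 84, 53, 241, 33, 131, 28, 144, 148, 98]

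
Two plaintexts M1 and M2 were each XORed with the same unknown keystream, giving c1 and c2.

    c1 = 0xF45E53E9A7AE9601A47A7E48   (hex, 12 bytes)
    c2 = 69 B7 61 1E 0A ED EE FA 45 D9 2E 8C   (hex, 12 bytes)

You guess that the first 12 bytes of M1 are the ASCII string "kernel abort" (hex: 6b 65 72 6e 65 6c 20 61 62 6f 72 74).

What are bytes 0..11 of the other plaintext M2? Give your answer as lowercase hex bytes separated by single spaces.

First, c1 ⊕ c2 = (M1 ⊕ K) ⊕ (M2 ⊕ K) = M1 ⊕ M2, so the key drops out. Then M2 = (M1 ⊕ M2) ⊕ M1 over the first 12 bytes.
byte 0: (f4 xor 69) xor 6b = 9d xor 6b = f6
byte 1: (5e xor b7) xor 65 = e9 xor 65 = 8c
byte 2: (53 xor 61) xor 72 = 32 xor 72 = 40
byte 3: (e9 xor 1e) xor 6e = f7 xor 6e = 99
byte 4: (a7 xor 0a) xor 65 = ad xor 65 = c8
byte 5: (ae xor ed) xor 6c = 43 xor 6c = 2f
byte 6: (96 xor ee) xor 20 = 78 xor 20 = 58
byte 7: (01 xor fa) xor 61 = fb xor 61 = 9a
byte 8: (a4 xor 45) xor 62 = e1 xor 62 = 83
byte 9: (7a xor d9) xor 6f = a3 xor 6f = cc
byte 10: (7e xor 2e) xor 72 = 50 xor 72 = 22
byte 11: (48 xor 8c) xor 74 = c4 xor 74 = b0

f6 8c 40 99 c8 2f 58 9a 83 cc 22 b0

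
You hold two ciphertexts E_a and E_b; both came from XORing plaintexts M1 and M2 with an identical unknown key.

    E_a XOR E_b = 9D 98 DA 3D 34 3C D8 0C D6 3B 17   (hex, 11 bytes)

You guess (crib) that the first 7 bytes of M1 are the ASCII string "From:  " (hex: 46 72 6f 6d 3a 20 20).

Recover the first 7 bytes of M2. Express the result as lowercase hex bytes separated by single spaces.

db ea b5 50 0e 1c f8

Since E_a ⊕ E_b = M1 ⊕ M2, XORing with the guessed M1 bytes yields the corresponding M2 bytes: M2 = (E_a ⊕ E_b) ⊕ M1.
byte 0: 9d ^ 46 = db
byte 1: 98 ^ 72 = ea
byte 2: da ^ 6f = b5
byte 3: 3d ^ 6d = 50
byte 4: 34 ^ 3a = 0e
byte 5: 3c ^ 20 = 1c
byte 6: d8 ^ 20 = f8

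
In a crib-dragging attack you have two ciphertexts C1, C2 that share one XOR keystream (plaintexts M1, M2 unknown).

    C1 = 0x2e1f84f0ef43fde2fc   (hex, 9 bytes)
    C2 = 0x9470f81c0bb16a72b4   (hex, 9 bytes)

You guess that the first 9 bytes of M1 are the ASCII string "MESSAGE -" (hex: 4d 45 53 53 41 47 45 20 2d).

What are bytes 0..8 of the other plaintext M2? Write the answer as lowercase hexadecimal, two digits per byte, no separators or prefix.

First, C1 ⊕ C2 = (M1 ⊕ K) ⊕ (M2 ⊕ K) = M1 ⊕ M2, so the key drops out. Then M2 = (M1 ⊕ M2) ⊕ M1 over the first 9 bytes.
byte 0: (2e ^ 94) ^ 4d = ba ^ 4d = f7
byte 1: (1f ^ 70) ^ 45 = 6f ^ 45 = 2a
byte 2: (84 ^ f8) ^ 53 = 7c ^ 53 = 2f
byte 3: (f0 ^ 1c) ^ 53 = ec ^ 53 = bf
byte 4: (ef ^ 0b) ^ 41 = e4 ^ 41 = a5
byte 5: (43 ^ b1) ^ 47 = f2 ^ 47 = b5
byte 6: (fd ^ 6a) ^ 45 = 97 ^ 45 = d2
byte 7: (e2 ^ 72) ^ 20 = 90 ^ 20 = b0
byte 8: (fc ^ b4) ^ 2d = 48 ^ 2d = 65

f72a2fbfa5b5d2b065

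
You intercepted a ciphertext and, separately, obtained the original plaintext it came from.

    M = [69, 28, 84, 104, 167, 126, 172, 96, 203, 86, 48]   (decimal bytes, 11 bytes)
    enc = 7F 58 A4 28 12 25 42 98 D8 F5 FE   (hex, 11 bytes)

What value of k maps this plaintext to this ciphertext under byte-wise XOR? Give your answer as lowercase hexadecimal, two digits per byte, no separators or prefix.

Since enc = M ⊕ k, XORing both sides with M gives k = M ⊕ enc.
byte 0: 01000101 xor 01111111 = 00111010
byte 1: 00011100 xor 01011000 = 01000100
byte 2: 01010100 xor 10100100 = 11110000
byte 3: 01101000 xor 00101000 = 01000000
byte 4: 10100111 xor 00010010 = 10110101
byte 5: 01111110 xor 00100101 = 01011011
byte 6: 10101100 xor 01000010 = 11101110
byte 7: 01100000 xor 10011000 = 11111000
byte 8: 11001011 xor 11011000 = 00010011
byte 9: 01010110 xor 11110101 = 10100011
byte 10: 00110000 xor 11111110 = 11001110

3a44f040b55beef813a3ce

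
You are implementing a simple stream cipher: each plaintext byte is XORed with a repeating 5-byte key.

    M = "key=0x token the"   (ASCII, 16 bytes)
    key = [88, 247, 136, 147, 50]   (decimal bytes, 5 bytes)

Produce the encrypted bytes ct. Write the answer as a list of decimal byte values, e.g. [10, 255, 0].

[51, 146, 241, 174, 2, 32, 215, 252, 252, 89, 61, 153, 168, 231, 90, 61]

The 5-byte key repeats, so the effective keystream is 58 f7 88 93 32 58 f7 88 93 32 58 f7 88 93 32 58.
byte 0: 107 XOR  88 =  51
byte 1: 101 XOR 247 = 146
byte 2: 121 XOR 136 = 241
byte 3:  61 XOR 147 = 174
byte 4:  48 XOR  50 =   2
byte 5: 120 XOR  88 =  32
byte 6:  32 XOR 247 = 215
byte 7: 116 XOR 136 = 252
byte 8: 111 XOR 147 = 252
byte 9: 107 XOR  50 =  89
byte 10: 101 XOR  88 =  61
byte 11: 110 XOR 247 = 153
byte 12:  32 XOR 136 = 168
byte 13: 116 XOR 147 = 231
byte 14: 104 XOR  50 =  90
byte 15: 101 XOR  88 =  61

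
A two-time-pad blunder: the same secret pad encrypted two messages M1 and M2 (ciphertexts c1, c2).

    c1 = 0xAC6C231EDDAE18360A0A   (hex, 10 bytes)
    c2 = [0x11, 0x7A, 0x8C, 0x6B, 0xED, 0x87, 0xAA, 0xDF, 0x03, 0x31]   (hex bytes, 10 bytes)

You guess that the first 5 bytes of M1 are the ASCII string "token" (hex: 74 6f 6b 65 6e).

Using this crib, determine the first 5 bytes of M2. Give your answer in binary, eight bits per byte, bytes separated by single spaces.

First, c1 ⊕ c2 = (M1 ⊕ K) ⊕ (M2 ⊕ K) = M1 ⊕ M2, so the key drops out. Then M2 = (M1 ⊕ M2) ⊕ M1 over the first 5 bytes.
byte 0: (ac ^ 11) ^ 74 = bd ^ 74 = c9
byte 1: (6c ^ 7a) ^ 6f = 16 ^ 6f = 79
byte 2: (23 ^ 8c) ^ 6b = af ^ 6b = c4
byte 3: (1e ^ 6b) ^ 65 = 75 ^ 65 = 10
byte 4: (dd ^ ed) ^ 6e = 30 ^ 6e = 5e

11001001 01111001 11000100 00010000 01011110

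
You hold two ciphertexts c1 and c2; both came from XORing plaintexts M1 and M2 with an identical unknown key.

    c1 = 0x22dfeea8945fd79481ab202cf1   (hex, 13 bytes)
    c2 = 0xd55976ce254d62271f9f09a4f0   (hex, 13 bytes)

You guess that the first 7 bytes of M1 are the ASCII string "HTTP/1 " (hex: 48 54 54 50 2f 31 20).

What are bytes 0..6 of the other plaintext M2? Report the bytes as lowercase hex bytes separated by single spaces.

bf d2 cc 36 9e 23 95

First, c1 ⊕ c2 = (M1 ⊕ K) ⊕ (M2 ⊕ K) = M1 ⊕ M2, so the key drops out. Then M2 = (M1 ⊕ M2) ⊕ M1 over the first 7 bytes.
byte 0: (22 ⊕ d5) ⊕ 48 = f7 ⊕ 48 = bf
byte 1: (df ⊕ 59) ⊕ 54 = 86 ⊕ 54 = d2
byte 2: (ee ⊕ 76) ⊕ 54 = 98 ⊕ 54 = cc
byte 3: (a8 ⊕ ce) ⊕ 50 = 66 ⊕ 50 = 36
byte 4: (94 ⊕ 25) ⊕ 2f = b1 ⊕ 2f = 9e
byte 5: (5f ⊕ 4d) ⊕ 31 = 12 ⊕ 31 = 23
byte 6: (d7 ⊕ 62) ⊕ 20 = b5 ⊕ 20 = 95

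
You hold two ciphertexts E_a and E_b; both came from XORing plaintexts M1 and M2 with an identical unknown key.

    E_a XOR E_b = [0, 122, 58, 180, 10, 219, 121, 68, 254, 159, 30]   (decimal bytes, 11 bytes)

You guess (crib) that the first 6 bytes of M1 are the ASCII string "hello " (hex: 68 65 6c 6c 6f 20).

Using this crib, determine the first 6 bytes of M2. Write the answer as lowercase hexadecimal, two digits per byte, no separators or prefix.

Since E_a ⊕ E_b = M1 ⊕ M2, XORing with the guessed M1 bytes yields the corresponding M2 bytes: M2 = (E_a ⊕ E_b) ⊕ M1.
00 ^ 68 = 68
7a ^ 65 = 1f
3a ^ 6c = 56
b4 ^ 6c = d8
0a ^ 6f = 65
db ^ 20 = fb

681f56d865fb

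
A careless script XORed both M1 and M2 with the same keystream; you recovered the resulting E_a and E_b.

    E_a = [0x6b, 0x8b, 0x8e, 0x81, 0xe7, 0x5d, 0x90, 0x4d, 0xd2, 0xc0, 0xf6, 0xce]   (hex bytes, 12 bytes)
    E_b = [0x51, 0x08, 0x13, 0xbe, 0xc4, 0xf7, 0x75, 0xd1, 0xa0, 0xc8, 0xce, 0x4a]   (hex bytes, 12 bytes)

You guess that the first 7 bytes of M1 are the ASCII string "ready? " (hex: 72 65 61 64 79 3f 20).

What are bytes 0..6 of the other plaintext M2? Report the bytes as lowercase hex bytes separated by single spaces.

First, E_a ⊕ E_b = (M1 ⊕ K) ⊕ (M2 ⊕ K) = M1 ⊕ M2, so the key drops out. Then M2 = (M1 ⊕ M2) ⊕ M1 over the first 7 bytes.
byte 0: (6b ⊕ 51) ⊕ 72 = 3a ⊕ 72 = 48
byte 1: (8b ⊕ 08) ⊕ 65 = 83 ⊕ 65 = e6
byte 2: (8e ⊕ 13) ⊕ 61 = 9d ⊕ 61 = fc
byte 3: (81 ⊕ be) ⊕ 64 = 3f ⊕ 64 = 5b
byte 4: (e7 ⊕ c4) ⊕ 79 = 23 ⊕ 79 = 5a
byte 5: (5d ⊕ f7) ⊕ 3f = aa ⊕ 3f = 95
byte 6: (90 ⊕ 75) ⊕ 20 = e5 ⊕ 20 = c5

48 e6 fc 5b 5a 95 c5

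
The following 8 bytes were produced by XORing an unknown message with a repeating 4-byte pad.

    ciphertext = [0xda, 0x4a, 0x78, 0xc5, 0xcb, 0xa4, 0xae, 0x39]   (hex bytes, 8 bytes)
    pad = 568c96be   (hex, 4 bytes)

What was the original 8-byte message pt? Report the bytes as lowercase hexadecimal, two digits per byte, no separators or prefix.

The 4-byte key repeats, so the effective keystream is 56 8c 96 be 56 8c 96 be.
byte 0: 11011010 ^ 01010110 = 10001100
byte 1: 01001010 ^ 10001100 = 11000110
byte 2: 01111000 ^ 10010110 = 11101110
byte 3: 11000101 ^ 10111110 = 01111011
byte 4: 11001011 ^ 01010110 = 10011101
byte 5: 10100100 ^ 10001100 = 00101000
byte 6: 10101110 ^ 10010110 = 00111000
byte 7: 00111001 ^ 10111110 = 10000111

8cc6ee7b9d283887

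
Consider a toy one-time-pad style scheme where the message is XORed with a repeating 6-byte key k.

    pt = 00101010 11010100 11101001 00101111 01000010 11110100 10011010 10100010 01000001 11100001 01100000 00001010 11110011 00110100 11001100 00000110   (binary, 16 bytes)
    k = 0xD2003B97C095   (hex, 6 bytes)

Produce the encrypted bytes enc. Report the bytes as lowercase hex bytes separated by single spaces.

f8 d4 d2 b8 82 61 48 a2 7a 76 a0 9f 21 34 f7 91

The 6-byte key repeats, so the effective keystream is d2 00 3b 97 c0 95 d2 00 3b 97 c0 95 d2 00 3b 97.
byte 0: 2a xor d2 = f8
byte 1: d4 xor 00 = d4
byte 2: e9 xor 3b = d2
byte 3: 2f xor 97 = b8
byte 4: 42 xor c0 = 82
byte 5: f4 xor 95 = 61
byte 6: 9a xor d2 = 48
byte 7: a2 xor 00 = a2
byte 8: 41 xor 3b = 7a
byte 9: e1 xor 97 = 76
byte 10: 60 xor c0 = a0
byte 11: 0a xor 95 = 9f
byte 12: f3 xor d2 = 21
byte 13: 34 xor 00 = 34
byte 14: cc xor 3b = f7
byte 15: 06 xor 97 = 91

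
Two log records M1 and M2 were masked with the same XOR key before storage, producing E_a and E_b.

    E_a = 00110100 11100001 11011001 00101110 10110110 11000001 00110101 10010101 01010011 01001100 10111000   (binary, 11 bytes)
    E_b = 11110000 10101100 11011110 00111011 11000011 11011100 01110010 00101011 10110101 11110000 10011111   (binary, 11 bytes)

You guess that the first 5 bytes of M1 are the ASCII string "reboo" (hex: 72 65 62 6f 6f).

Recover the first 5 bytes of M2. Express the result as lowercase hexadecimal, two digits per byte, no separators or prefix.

b628657a1a

First, E_a ⊕ E_b = (M1 ⊕ K) ⊕ (M2 ⊕ K) = M1 ⊕ M2, so the key drops out. Then M2 = (M1 ⊕ M2) ⊕ M1 over the first 5 bytes.
byte 0: (34 xor f0) xor 72 = c4 xor 72 = b6
byte 1: (e1 xor ac) xor 65 = 4d xor 65 = 28
byte 2: (d9 xor de) xor 62 = 07 xor 62 = 65
byte 3: (2e xor 3b) xor 6f = 15 xor 6f = 7a
byte 4: (b6 xor c3) xor 6f = 75 xor 6f = 1a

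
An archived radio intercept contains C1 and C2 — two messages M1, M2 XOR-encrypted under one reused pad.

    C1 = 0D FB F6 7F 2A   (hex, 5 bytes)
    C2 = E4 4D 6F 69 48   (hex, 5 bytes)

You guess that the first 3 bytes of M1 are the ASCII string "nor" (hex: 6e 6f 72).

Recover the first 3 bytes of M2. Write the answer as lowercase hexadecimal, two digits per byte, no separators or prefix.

First, C1 ⊕ C2 = (M1 ⊕ K) ⊕ (M2 ⊕ K) = M1 ⊕ M2, so the key drops out. Then M2 = (M1 ⊕ M2) ⊕ M1 over the first 3 bytes.
byte 0: (0d ^ e4) ^ 6e = e9 ^ 6e = 87
byte 1: (fb ^ 4d) ^ 6f = b6 ^ 6f = d9
byte 2: (f6 ^ 6f) ^ 72 = 99 ^ 72 = eb

87d9eb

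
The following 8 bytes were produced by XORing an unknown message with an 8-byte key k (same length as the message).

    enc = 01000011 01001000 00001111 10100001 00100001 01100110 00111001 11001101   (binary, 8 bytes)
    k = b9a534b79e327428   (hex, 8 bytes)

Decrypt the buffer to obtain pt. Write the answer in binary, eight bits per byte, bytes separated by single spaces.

XOR is its own inverse, so applying the key byte-wise gives the result directly.
43 xor b9 = fa
48 xor a5 = ed
0f xor 34 = 3b
a1 xor b7 = 16
21 xor 9e = bf
66 xor 32 = 54
39 xor 74 = 4d
cd xor 28 = e5

11111010 11101101 00111011 00010110 10111111 01010100 01001101 11100101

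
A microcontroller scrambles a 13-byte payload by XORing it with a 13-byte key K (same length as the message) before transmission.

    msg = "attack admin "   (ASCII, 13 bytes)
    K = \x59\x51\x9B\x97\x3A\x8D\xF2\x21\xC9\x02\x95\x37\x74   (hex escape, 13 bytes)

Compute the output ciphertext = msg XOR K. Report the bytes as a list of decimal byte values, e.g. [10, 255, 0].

[56, 37, 239, 246, 89, 230, 210, 64, 173, 111, 252, 89, 84]

61 xor 59 = 38
74 xor 51 = 25
74 xor 9b = ef
61 xor 97 = f6
63 xor 3a = 59
6b xor 8d = e6
20 xor f2 = d2
61 xor 21 = 40
64 xor c9 = ad
6d xor 02 = 6f
69 xor 95 = fc
6e xor 37 = 59
20 xor 74 = 54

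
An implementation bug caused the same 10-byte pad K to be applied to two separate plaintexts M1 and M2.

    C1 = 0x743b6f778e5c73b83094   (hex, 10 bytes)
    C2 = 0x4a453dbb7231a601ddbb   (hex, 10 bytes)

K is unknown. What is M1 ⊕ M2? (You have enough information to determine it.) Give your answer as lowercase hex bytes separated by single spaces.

C1 ⊕ C2 = (M1 ⊕ K) ⊕ (M2 ⊕ K) = M1 ⊕ M2 — the shared key cancels under XOR.
74 XOR 4a = 3e
3b XOR 45 = 7e
6f XOR 3d = 52
77 XOR bb = cc
8e XOR 72 = fc
5c XOR 31 = 6d
73 XOR a6 = d5
b8 XOR 01 = b9
30 XOR dd = ed
94 XOR bb = 2f

3e 7e 52 cc fc 6d d5 b9 ed 2f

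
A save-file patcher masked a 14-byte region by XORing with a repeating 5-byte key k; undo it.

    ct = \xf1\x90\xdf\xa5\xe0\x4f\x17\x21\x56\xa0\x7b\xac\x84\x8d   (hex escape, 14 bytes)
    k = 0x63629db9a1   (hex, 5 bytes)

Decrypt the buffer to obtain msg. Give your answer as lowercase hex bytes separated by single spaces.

92 f2 42 1c 41 2c 75 bc ef 01 18 ce 19 34

The 5-byte key repeats, so the effective keystream is 63 62 9d b9 a1 63 62 9d b9 a1 63 62 9d b9.
byte 0: f1 xor 63 = 92
byte 1: 90 xor 62 = f2
byte 2: df xor 9d = 42
byte 3: a5 xor b9 = 1c
byte 4: e0 xor a1 = 41
byte 5: 4f xor 63 = 2c
byte 6: 17 xor 62 = 75
byte 7: 21 xor 9d = bc
byte 8: 56 xor b9 = ef
byte 9: a0 xor a1 = 01
byte 10: 7b xor 63 = 18
byte 11: ac xor 62 = ce
byte 12: 84 xor 9d = 19
byte 13: 8d xor b9 = 34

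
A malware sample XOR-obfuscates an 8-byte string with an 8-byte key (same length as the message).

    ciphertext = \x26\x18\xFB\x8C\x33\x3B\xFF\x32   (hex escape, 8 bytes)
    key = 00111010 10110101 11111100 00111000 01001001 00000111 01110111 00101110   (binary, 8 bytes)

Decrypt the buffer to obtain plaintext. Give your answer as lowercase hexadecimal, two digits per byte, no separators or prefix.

1cad07b47a3c881c

XOR is its own inverse, so applying the key byte-wise gives the result directly.
26 XOR 3a = 1c
18 XOR b5 = ad
fb XOR fc = 07
8c XOR 38 = b4
33 XOR 49 = 7a
3b XOR 07 = 3c
ff XOR 77 = 88
32 XOR 2e = 1c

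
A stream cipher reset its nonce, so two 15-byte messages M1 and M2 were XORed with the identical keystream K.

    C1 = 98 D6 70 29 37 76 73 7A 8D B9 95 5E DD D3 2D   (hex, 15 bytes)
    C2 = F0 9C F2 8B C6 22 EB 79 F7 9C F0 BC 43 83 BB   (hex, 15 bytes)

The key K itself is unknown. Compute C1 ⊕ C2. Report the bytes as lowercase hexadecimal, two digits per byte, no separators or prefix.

684a82a2f15498037a2565e29e5096

C1 ⊕ C2 = (M1 ⊕ K) ⊕ (M2 ⊕ K) = M1 ⊕ M2 — the shared key cancels under XOR.
98 ⊕ f0 = 68
d6 ⊕ 9c = 4a
70 ⊕ f2 = 82
29 ⊕ 8b = a2
37 ⊕ c6 = f1
76 ⊕ 22 = 54
73 ⊕ eb = 98
7a ⊕ 79 = 03
8d ⊕ f7 = 7a
b9 ⊕ 9c = 25
95 ⊕ f0 = 65
5e ⊕ bc = e2
dd ⊕ 43 = 9e
d3 ⊕ 83 = 50
2d ⊕ bb = 96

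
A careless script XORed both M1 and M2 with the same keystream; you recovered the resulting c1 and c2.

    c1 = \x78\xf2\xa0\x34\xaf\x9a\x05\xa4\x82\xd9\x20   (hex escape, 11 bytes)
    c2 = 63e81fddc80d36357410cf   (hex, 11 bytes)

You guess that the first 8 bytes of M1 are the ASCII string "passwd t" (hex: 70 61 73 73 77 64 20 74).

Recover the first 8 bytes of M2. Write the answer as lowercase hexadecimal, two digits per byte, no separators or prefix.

6b7bcc9a10f313e5

First, c1 ⊕ c2 = (M1 ⊕ K) ⊕ (M2 ⊕ K) = M1 ⊕ M2, so the key drops out. Then M2 = (M1 ⊕ M2) ⊕ M1 over the first 8 bytes.
byte 0: (78 XOR 63) XOR 70 = 1b XOR 70 = 6b
byte 1: (f2 XOR e8) XOR 61 = 1a XOR 61 = 7b
byte 2: (a0 XOR 1f) XOR 73 = bf XOR 73 = cc
byte 3: (34 XOR dd) XOR 73 = e9 XOR 73 = 9a
byte 4: (af XOR c8) XOR 77 = 67 XOR 77 = 10
byte 5: (9a XOR 0d) XOR 64 = 97 XOR 64 = f3
byte 6: (05 XOR 36) XOR 20 = 33 XOR 20 = 13
byte 7: (a4 XOR 35) XOR 74 = 91 XOR 74 = e5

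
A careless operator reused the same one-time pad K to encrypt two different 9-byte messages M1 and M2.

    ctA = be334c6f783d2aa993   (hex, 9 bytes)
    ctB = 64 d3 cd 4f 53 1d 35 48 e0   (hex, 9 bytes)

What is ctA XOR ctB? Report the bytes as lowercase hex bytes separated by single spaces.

da e0 81 20 2b 20 1f e1 73

ctA ⊕ ctB = (M1 ⊕ K) ⊕ (M2 ⊕ K) = M1 ⊕ M2 — the shared key cancels under XOR.
10111110 xor 01100100 = 11011010
00110011 xor 11010011 = 11100000
01001100 xor 11001101 = 10000001
01101111 xor 01001111 = 00100000
01111000 xor 01010011 = 00101011
00111101 xor 00011101 = 00100000
00101010 xor 00110101 = 00011111
10101001 xor 01001000 = 11100001
10010011 xor 11100000 = 01110011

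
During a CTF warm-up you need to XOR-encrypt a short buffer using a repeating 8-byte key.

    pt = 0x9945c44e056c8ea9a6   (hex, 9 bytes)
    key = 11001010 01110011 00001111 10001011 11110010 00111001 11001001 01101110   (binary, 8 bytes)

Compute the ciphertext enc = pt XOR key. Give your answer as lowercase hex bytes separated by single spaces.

The 8-byte key repeats, so the effective keystream is ca 73 0f 8b f2 39 c9 6e ca.
byte 0: 99 xor ca = 53
byte 1: 45 xor 73 = 36
byte 2: c4 xor 0f = cb
byte 3: 4e xor 8b = c5
byte 4: 05 xor f2 = f7
byte 5: 6c xor 39 = 55
byte 6: 8e xor c9 = 47
byte 7: a9 xor 6e = c7
byte 8: a6 xor ca = 6c

53 36 cb c5 f7 55 47 c7 6c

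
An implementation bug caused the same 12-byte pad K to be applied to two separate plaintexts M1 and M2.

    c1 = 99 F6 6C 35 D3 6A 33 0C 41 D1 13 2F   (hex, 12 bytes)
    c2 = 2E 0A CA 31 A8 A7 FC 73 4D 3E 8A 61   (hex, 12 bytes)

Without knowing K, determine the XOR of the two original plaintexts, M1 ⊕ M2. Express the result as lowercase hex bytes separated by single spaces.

c1 ⊕ c2 = (M1 ⊕ K) ⊕ (M2 ⊕ K) = M1 ⊕ M2 — the shared key cancels under XOR.
99 ⊕ 2e = b7
f6 ⊕ 0a = fc
6c ⊕ ca = a6
35 ⊕ 31 = 04
d3 ⊕ a8 = 7b
6a ⊕ a7 = cd
33 ⊕ fc = cf
0c ⊕ 73 = 7f
41 ⊕ 4d = 0c
d1 ⊕ 3e = ef
13 ⊕ 8a = 99
2f ⊕ 61 = 4e

b7 fc a6 04 7b cd cf 7f 0c ef 99 4e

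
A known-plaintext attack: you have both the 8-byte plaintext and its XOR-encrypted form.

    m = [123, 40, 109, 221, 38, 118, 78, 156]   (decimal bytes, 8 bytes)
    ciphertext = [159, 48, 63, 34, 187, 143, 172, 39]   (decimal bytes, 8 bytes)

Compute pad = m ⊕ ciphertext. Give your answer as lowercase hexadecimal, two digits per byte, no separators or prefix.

e41852ff9df9e2bb

Since ciphertext = m ⊕ pad, XORing both sides with m gives pad = m ⊕ ciphertext.
7b ^ 9f = e4
28 ^ 30 = 18
6d ^ 3f = 52
dd ^ 22 = ff
26 ^ bb = 9d
76 ^ 8f = f9
4e ^ ac = e2
9c ^ 27 = bb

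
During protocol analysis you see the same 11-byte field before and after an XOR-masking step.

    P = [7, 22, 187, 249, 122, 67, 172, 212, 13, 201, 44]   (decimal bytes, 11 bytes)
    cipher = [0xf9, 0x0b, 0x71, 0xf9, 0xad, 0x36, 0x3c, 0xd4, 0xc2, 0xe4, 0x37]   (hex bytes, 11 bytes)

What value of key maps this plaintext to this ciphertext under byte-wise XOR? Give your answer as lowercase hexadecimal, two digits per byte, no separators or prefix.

Since cipher = P ⊕ key, XORing both sides with P gives key = P ⊕ cipher.
  7 ^ 249 = 254
 22 ^  11 =  29
187 ^ 113 = 202
249 ^ 249 =   0
122 ^ 173 = 215
 67 ^  54 = 117
172 ^  60 = 144
212 ^ 212 =   0
 13 ^ 194 = 207
201 ^ 228 =  45
 44 ^  55 =  27

fe1dca00d7759000cf2d1b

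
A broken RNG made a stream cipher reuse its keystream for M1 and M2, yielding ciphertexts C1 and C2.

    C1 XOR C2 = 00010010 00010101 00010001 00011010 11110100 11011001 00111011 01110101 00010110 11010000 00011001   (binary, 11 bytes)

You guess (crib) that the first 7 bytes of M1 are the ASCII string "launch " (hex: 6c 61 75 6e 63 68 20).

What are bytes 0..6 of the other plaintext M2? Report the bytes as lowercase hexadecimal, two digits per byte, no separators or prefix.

Since C1 ⊕ C2 = M1 ⊕ M2, XORing with the guessed M1 bytes yields the corresponding M2 bytes: M2 = (C1 ⊕ C2) ⊕ M1.
12 ⊕ 6c = 7e
15 ⊕ 61 = 74
11 ⊕ 75 = 64
1a ⊕ 6e = 74
f4 ⊕ 63 = 97
d9 ⊕ 68 = b1
3b ⊕ 20 = 1b

7e74647497b11b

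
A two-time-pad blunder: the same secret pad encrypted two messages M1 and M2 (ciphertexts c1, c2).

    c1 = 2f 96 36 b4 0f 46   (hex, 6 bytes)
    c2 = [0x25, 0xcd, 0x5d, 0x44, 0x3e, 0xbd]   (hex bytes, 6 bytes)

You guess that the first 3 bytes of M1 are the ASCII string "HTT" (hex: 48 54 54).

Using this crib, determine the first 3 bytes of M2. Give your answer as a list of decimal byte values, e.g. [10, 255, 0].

[66, 15, 63]

First, c1 ⊕ c2 = (M1 ⊕ K) ⊕ (M2 ⊕ K) = M1 ⊕ M2, so the key drops out. Then M2 = (M1 ⊕ M2) ⊕ M1 over the first 3 bytes.
byte 0: (2f xor 25) xor 48 = 0a xor 48 = 42
byte 1: (96 xor cd) xor 54 = 5b xor 54 = 0f
byte 2: (36 xor 5d) xor 54 = 6b xor 54 = 3f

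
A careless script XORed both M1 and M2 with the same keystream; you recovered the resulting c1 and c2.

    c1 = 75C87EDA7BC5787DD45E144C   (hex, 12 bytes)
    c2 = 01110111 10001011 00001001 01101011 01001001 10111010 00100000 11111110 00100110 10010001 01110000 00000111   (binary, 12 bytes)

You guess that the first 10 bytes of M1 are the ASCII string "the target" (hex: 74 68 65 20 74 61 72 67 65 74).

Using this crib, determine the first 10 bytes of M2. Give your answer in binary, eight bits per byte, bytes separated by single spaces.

01110110 00101011 00010010 10010001 01000110 00011110 00101010 11100100 10010111 10111011

First, c1 ⊕ c2 = (M1 ⊕ K) ⊕ (M2 ⊕ K) = M1 ⊕ M2, so the key drops out. Then M2 = (M1 ⊕ M2) ⊕ M1 over the first 10 bytes.
byte 0: (75 ^ 77) ^ 74 = 02 ^ 74 = 76
byte 1: (c8 ^ 8b) ^ 68 = 43 ^ 68 = 2b
byte 2: (7e ^ 09) ^ 65 = 77 ^ 65 = 12
byte 3: (da ^ 6b) ^ 20 = b1 ^ 20 = 91
byte 4: (7b ^ 49) ^ 74 = 32 ^ 74 = 46
byte 5: (c5 ^ ba) ^ 61 = 7f ^ 61 = 1e
byte 6: (78 ^ 20) ^ 72 = 58 ^ 72 = 2a
byte 7: (7d ^ fe) ^ 67 = 83 ^ 67 = e4
byte 8: (d4 ^ 26) ^ 65 = f2 ^ 65 = 97
byte 9: (5e ^ 91) ^ 74 = cf ^ 74 = bb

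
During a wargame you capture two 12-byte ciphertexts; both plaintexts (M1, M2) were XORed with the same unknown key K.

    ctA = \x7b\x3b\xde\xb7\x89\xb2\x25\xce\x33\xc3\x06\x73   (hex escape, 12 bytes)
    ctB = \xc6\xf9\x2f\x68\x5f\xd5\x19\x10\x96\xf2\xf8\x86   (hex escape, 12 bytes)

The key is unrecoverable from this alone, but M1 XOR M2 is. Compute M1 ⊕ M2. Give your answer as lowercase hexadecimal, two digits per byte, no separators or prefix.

bdc2f1dfd6673cdea531fef5

ctA ⊕ ctB = (M1 ⊕ K) ⊕ (M2 ⊕ K) = M1 ⊕ M2 — the shared key cancels under XOR.
byte 0: 01111011 XOR 11000110 = 10111101
byte 1: 00111011 XOR 11111001 = 11000010
byte 2: 11011110 XOR 00101111 = 11110001
byte 3: 10110111 XOR 01101000 = 11011111
byte 4: 10001001 XOR 01011111 = 11010110
byte 5: 10110010 XOR 11010101 = 01100111
byte 6: 00100101 XOR 00011001 = 00111100
byte 7: 11001110 XOR 00010000 = 11011110
byte 8: 00110011 XOR 10010110 = 10100101
byte 9: 11000011 XOR 11110010 = 00110001
byte 10: 00000110 XOR 11111000 = 11111110
byte 11: 01110011 XOR 10000110 = 11110101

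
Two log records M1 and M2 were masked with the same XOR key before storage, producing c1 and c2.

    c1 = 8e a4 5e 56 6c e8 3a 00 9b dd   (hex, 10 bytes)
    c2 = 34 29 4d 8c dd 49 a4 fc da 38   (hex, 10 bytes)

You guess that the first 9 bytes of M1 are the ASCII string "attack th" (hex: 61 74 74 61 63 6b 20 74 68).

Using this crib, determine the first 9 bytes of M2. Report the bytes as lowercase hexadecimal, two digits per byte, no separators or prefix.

dbf967bbd2cabe8829

First, c1 ⊕ c2 = (M1 ⊕ K) ⊕ (M2 ⊕ K) = M1 ⊕ M2, so the key drops out. Then M2 = (M1 ⊕ M2) ⊕ M1 over the first 9 bytes.
byte 0: (8e ⊕ 34) ⊕ 61 = ba ⊕ 61 = db
byte 1: (a4 ⊕ 29) ⊕ 74 = 8d ⊕ 74 = f9
byte 2: (5e ⊕ 4d) ⊕ 74 = 13 ⊕ 74 = 67
byte 3: (56 ⊕ 8c) ⊕ 61 = da ⊕ 61 = bb
byte 4: (6c ⊕ dd) ⊕ 63 = b1 ⊕ 63 = d2
byte 5: (e8 ⊕ 49) ⊕ 6b = a1 ⊕ 6b = ca
byte 6: (3a ⊕ a4) ⊕ 20 = 9e ⊕ 20 = be
byte 7: (00 ⊕ fc) ⊕ 74 = fc ⊕ 74 = 88
byte 8: (9b ⊕ da) ⊕ 68 = 41 ⊕ 68 = 29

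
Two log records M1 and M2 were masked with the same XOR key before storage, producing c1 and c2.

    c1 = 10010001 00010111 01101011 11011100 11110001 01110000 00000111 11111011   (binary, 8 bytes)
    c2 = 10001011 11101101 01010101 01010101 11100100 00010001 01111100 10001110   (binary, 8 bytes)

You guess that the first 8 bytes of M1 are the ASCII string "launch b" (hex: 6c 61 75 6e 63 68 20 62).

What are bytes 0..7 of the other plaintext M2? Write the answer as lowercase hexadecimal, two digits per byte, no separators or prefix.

769b4be776095b17

First, c1 ⊕ c2 = (M1 ⊕ K) ⊕ (M2 ⊕ K) = M1 ⊕ M2, so the key drops out. Then M2 = (M1 ⊕ M2) ⊕ M1 over the first 8 bytes.
byte 0: (91 ⊕ 8b) ⊕ 6c = 1a ⊕ 6c = 76
byte 1: (17 ⊕ ed) ⊕ 61 = fa ⊕ 61 = 9b
byte 2: (6b ⊕ 55) ⊕ 75 = 3e ⊕ 75 = 4b
byte 3: (dc ⊕ 55) ⊕ 6e = 89 ⊕ 6e = e7
byte 4: (f1 ⊕ e4) ⊕ 63 = 15 ⊕ 63 = 76
byte 5: (70 ⊕ 11) ⊕ 68 = 61 ⊕ 68 = 09
byte 6: (07 ⊕ 7c) ⊕ 20 = 7b ⊕ 20 = 5b
byte 7: (fb ⊕ 8e) ⊕ 62 = 75 ⊕ 62 = 17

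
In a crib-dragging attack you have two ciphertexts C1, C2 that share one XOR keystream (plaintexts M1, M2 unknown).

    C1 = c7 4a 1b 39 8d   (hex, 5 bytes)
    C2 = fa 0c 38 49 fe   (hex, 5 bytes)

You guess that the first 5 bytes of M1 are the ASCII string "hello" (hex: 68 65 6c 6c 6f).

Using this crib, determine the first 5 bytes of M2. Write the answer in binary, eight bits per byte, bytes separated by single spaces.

First, C1 ⊕ C2 = (M1 ⊕ K) ⊕ (M2 ⊕ K) = M1 ⊕ M2, so the key drops out. Then M2 = (M1 ⊕ M2) ⊕ M1 over the first 5 bytes.
byte 0: (c7 XOR fa) XOR 68 = 3d XOR 68 = 55
byte 1: (4a XOR 0c) XOR 65 = 46 XOR 65 = 23
byte 2: (1b XOR 38) XOR 6c = 23 XOR 6c = 4f
byte 3: (39 XOR 49) XOR 6c = 70 XOR 6c = 1c
byte 4: (8d XOR fe) XOR 6f = 73 XOR 6f = 1c

01010101 00100011 01001111 00011100 00011100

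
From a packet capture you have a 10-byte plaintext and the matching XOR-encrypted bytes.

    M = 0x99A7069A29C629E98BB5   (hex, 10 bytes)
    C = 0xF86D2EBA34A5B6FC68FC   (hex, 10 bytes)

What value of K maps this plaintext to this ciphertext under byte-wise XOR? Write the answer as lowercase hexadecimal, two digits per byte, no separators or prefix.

61ca28201d639f15e349

Since C = M ⊕ K, XORing both sides with M gives K = M ⊕ C.
10011001 ^ 11111000 = 01100001
10100111 ^ 01101101 = 11001010
00000110 ^ 00101110 = 00101000
10011010 ^ 10111010 = 00100000
00101001 ^ 00110100 = 00011101
11000110 ^ 10100101 = 01100011
00101001 ^ 10110110 = 10011111
11101001 ^ 11111100 = 00010101
10001011 ^ 01101000 = 11100011
10110101 ^ 11111100 = 01001001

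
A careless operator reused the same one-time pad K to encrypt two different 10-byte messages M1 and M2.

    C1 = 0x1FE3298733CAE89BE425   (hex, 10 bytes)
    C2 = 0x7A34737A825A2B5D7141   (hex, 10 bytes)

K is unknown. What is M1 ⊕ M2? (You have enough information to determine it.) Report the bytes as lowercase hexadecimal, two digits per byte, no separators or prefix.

C1 ⊕ C2 = (M1 ⊕ K) ⊕ (M2 ⊕ K) = M1 ⊕ M2 — the shared key cancels under XOR.
1f xor 7a = 65
e3 xor 34 = d7
29 xor 73 = 5a
87 xor 7a = fd
33 xor 82 = b1
ca xor 5a = 90
e8 xor 2b = c3
9b xor 5d = c6
e4 xor 71 = 95
25 xor 41 = 64

65d75afdb190c3c69564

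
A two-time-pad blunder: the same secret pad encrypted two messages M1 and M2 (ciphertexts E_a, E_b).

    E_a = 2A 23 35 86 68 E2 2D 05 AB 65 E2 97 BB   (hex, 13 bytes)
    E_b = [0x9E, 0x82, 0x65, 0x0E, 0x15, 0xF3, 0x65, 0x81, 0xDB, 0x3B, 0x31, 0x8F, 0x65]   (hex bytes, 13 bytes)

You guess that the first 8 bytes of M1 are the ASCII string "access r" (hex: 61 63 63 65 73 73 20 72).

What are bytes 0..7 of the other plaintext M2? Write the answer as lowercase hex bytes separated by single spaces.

First, E_a ⊕ E_b = (M1 ⊕ K) ⊕ (M2 ⊕ K) = M1 ⊕ M2, so the key drops out. Then M2 = (M1 ⊕ M2) ⊕ M1 over the first 8 bytes.
byte 0: (2a XOR 9e) XOR 61 = b4 XOR 61 = d5
byte 1: (23 XOR 82) XOR 63 = a1 XOR 63 = c2
byte 2: (35 XOR 65) XOR 63 = 50 XOR 63 = 33
byte 3: (86 XOR 0e) XOR 65 = 88 XOR 65 = ed
byte 4: (68 XOR 15) XOR 73 = 7d XOR 73 = 0e
byte 5: (e2 XOR f3) XOR 73 = 11 XOR 73 = 62
byte 6: (2d XOR 65) XOR 20 = 48 XOR 20 = 68
byte 7: (05 XOR 81) XOR 72 = 84 XOR 72 = f6

d5 c2 33 ed 0e 62 68 f6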